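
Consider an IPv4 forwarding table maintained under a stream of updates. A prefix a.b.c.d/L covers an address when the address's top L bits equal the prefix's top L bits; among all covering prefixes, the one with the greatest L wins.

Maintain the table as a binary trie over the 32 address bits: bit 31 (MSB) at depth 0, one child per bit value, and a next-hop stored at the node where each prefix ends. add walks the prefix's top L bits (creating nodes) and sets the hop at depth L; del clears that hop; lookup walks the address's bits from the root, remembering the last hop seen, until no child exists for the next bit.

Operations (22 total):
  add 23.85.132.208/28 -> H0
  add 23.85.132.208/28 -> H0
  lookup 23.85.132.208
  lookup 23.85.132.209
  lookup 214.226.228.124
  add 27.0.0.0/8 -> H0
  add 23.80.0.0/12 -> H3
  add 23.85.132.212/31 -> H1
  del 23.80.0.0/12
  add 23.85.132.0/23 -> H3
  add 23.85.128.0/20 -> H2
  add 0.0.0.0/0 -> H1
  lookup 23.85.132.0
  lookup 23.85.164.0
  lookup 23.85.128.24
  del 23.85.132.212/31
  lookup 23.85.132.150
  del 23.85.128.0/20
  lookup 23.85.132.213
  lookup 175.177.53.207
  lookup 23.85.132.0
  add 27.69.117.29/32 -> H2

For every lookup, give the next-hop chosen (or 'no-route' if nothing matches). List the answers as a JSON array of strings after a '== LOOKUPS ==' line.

Trace:
  + 23.85.132.208/28 (H0) depth=28
  + 23.85.132.208/28 (H0) depth=28
  ? 23.85.132.208  path d0:-→d1:-→d2:-→d3:-→d4:-→d5:-→d6:-→d7:-→d8:-→d9:-→d10:-→d11:-→d12:-→d13:-→d14:-→d15:-→d16:-→d17:-→d18:-→d19:-→d20:-→d21:-→d22:-→d23:-→d24:-→d25:-→d26:-→d27:-→d28:H0  best=H0
  ? 23.85.132.209  path d0:-→d1:-→d2:-→d3:-→d4:-→d5:-→d6:-→d7:-→d8:-→d9:-→d10:-→d11:-→d12:-→d13:-→d14:-→d15:-→d16:-→d17:-→d18:-→d19:-→d20:-→d21:-→d22:-→d23:-→d24:-→d25:-→d26:-→d27:-→d28:H0  best=H0
  ? 214.226.228.124  path d0:-  best=no-route
  + 27.0.0.0/8 (H0) depth=8
  + 23.80.0.0/12 (H3) depth=12
  + 23.85.132.212/31 (H1) depth=31
  - 23.80.0.0/12 clear@12
  + 23.85.132.0/23 (H3) depth=23
  + 23.85.128.0/20 (H2) depth=20
  + 0.0.0.0/0 (H1) depth=0
  ? 23.85.132.0  path d0:H1→d1:-→d2:-→d3:-→d4:-→d5:-→d6:-→d7:-→d8:-→d9:-→d10:-→d11:-→d12:-→d13:-→d14:-→d15:-→d16:-→d17:-→d18:-→d19:-→d20:H2→d21:-→d22:-→d23:H3→d24:-  best=H3
  ? 23.85.164.0  path d0:H1→d1:-→d2:-→d3:-→d4:-→d5:-→d6:-→d7:-→d8:-→d9:-→d10:-→d11:-→d12:-→d13:-→d14:-→d15:-→d16:-→d17:-→d18:-  best=H1
  ? 23.85.128.24  path d0:H1→d1:-→d2:-→d3:-→d4:-→d5:-→d6:-→d7:-→d8:-→d9:-→d10:-→d11:-→d12:-→d13:-→d14:-→d15:-→d16:-→d17:-→d18:-→d19:-→d20:H2→d21:-  best=H2
  - 23.85.132.212/31 clear@31
  ? 23.85.132.150  path d0:H1→d1:-→d2:-→d3:-→d4:-→d5:-→d6:-→d7:-→d8:-→d9:-→d10:-→d11:-→d12:-→d13:-→d14:-→d15:-→d16:-→d17:-→d18:-→d19:-→d20:H2→d21:-→d22:-→d23:H3→d24:-→d25:-  best=H3
  - 23.85.128.0/20 clear@20
  ? 23.85.132.213  path d0:H1→d1:-→d2:-→d3:-→d4:-→d5:-→d6:-→d7:-→d8:-→d9:-→d10:-→d11:-→d12:-→d13:-→d14:-→d15:-→d16:-→d17:-→d18:-→d19:-→d20:-→d21:-→d22:-→d23:H3→d24:-→d25:-→d26:-→d27:-→d28:H0→d29:-→d30:-→d31:-  best=H0
  ? 175.177.53.207  path d0:H1  best=H1
  ? 23.85.132.0  path d0:H1→d1:-→d2:-→d3:-→d4:-→d5:-→d6:-→d7:-→d8:-→d9:-→d10:-→d11:-→d12:-→d13:-→d14:-→d15:-→d16:-→d17:-→d18:-→d19:-→d20:-→d21:-→d22:-→d23:H3→d24:-  best=H3
  + 27.69.117.29/32 (H2) depth=32

== LOOKUPS ==
["H0","H0","no-route","H3","H1","H2","H3","H0","H1","H3"]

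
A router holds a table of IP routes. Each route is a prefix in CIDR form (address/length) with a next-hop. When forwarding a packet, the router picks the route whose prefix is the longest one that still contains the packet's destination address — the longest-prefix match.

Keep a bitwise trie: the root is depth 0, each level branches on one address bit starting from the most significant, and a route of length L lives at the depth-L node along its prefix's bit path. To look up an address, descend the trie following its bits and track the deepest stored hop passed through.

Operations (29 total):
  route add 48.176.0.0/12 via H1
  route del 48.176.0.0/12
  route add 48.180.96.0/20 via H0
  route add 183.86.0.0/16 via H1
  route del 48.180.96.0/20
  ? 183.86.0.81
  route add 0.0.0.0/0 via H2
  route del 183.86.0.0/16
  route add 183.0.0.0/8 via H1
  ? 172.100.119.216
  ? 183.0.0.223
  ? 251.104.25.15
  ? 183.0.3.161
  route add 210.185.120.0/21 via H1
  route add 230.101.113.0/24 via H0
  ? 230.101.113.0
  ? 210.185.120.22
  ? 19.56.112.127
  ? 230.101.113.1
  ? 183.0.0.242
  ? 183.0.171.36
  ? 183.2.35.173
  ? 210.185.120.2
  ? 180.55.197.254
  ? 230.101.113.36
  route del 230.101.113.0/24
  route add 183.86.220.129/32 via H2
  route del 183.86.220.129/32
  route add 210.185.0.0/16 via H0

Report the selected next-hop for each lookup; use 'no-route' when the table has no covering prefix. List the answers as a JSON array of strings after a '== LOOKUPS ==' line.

Trace:
  + 48.176.0.0/12 (H1) depth=12
  del 48.176.0.0/12 (clear depth 12)
  + 48.180.96.0/20 (H0) depth=20
  + 183.86.0.0/16 (H1) depth=16
  del 48.180.96.0/20 (clear depth 20)
  lookup 183.86.0.81: bits 1011011101010110 walk d0:-→d1:-→d2:-→d3:-→d4:-→d5:-→d6:-→d7:-→d8:-→d9:-→d10:-→d11:-→d12:-→d13:-→d14:-→d15:-→d16:H1 -> H1
  + 0.0.0.0/0 (H2) depth=0
  del 183.86.0.0/16 (clear depth 16)
  + 183.0.0.0/8 (H1) depth=8
  lookup 172.100.119.216: bits 101 walk d0:H2→d1:-→d2:-→d3:- -> H2
  lookup 183.0.0.223: bits 101101110 walk d0:H2→d1:-→d2:-→d3:-→d4:-→d5:-→d6:-→d7:-→d8:H1→d9:- -> H1
  lookup 251.104.25.15: bits 1 walk d0:H2→d1:- -> H2
  lookup 183.0.3.161: bits 101101110 walk d0:H2→d1:-→d2:-→d3:-→d4:-→d5:-→d6:-→d7:-→d8:H1→d9:- -> H1
  + 210.185.120.0/21 (H1) depth=21
  + 230.101.113.0/24 (H0) depth=24
  lookup 230.101.113.0: bits 111001100110010101110001 walk d0:H2→d1:-→d2:-→d3:-→d4:-→d5:-→d6:-→d7:-→d8:-→d9:-→d10:-→d11:-→d12:-→d13:-→d14:-→d15:-→d16:-→d17:-→d18:-→d19:-→d20:-→d21:-→d22:-→d23:-→d24:H0 -> H0
  lookup 210.185.120.22: bits 110100101011100101111 walk d0:H2→d1:-→d2:-→d3:-→d4:-→d5:-→d6:-→d7:-→d8:-→d9:-→d10:-→d11:-→d12:-→d13:-→d14:-→d15:-→d16:-→d17:-→d18:-→d19:-→d20:-→d21:H1 -> H1
  lookup 19.56.112.127: bits 00 walk d0:H2→d1:-→d2:- -> H2
  lookup 230.101.113.1: bits 111001100110010101110001 walk d0:H2→d1:-→d2:-→d3:-→d4:-→d5:-→d6:-→d7:-→d8:-→d9:-→d10:-→d11:-→d12:-→d13:-→d14:-→d15:-→d16:-→d17:-→d18:-→d19:-→d20:-→d21:-→d22:-→d23:-→d24:H0 -> H0
  lookup 183.0.0.242: bits 101101110 walk d0:H2→d1:-→d2:-→d3:-→d4:-→d5:-→d6:-→d7:-→d8:H1→d9:- -> H1
  lookup 183.0.171.36: bits 101101110 walk d0:H2→d1:-→d2:-→d3:-→d4:-→d5:-→d6:-→d7:-→d8:H1→d9:- -> H1
  lookup 183.2.35.173: bits 101101110 walk d0:H2→d1:-→d2:-→d3:-→d4:-→d5:-→d6:-→d7:-→d8:H1→d9:- -> H1
  lookup 210.185.120.2: bits 110100101011100101111 walk d0:H2→d1:-→d2:-→d3:-→d4:-→d5:-→d6:-→d7:-→d8:-→d9:-→d10:-→d11:-→d12:-→d13:-→d14:-→d15:-→d16:-→d17:-→d18:-→d19:-→d20:-→d21:H1 -> H1
  lookup 180.55.197.254: bits 101101 walk d0:H2→d1:-→d2:-→d3:-→d4:-→d5:-→d6:- -> H2
  lookup 230.101.113.36: bits 111001100110010101110001 walk d0:H2→d1:-→d2:-→d3:-→d4:-→d5:-→d6:-→d7:-→d8:-→d9:-→d10:-→d11:-→d12:-→d13:-→d14:-→d15:-→d16:-→d17:-→d18:-→d19:-→d20:-→d21:-→d22:-→d23:-→d24:H0 -> H0
  del 230.101.113.0/24 (clear depth 24)
  + 183.86.220.129/32 (H2) depth=32
  del 183.86.220.129/32 (clear depth 32)
  + 210.185.0.0/16 (H0) depth=16

== LOOKUPS ==
["H1","H2","H1","H2","H1","H0","H1","H2","H0","H1","H1","H1","H1","H2","H0"]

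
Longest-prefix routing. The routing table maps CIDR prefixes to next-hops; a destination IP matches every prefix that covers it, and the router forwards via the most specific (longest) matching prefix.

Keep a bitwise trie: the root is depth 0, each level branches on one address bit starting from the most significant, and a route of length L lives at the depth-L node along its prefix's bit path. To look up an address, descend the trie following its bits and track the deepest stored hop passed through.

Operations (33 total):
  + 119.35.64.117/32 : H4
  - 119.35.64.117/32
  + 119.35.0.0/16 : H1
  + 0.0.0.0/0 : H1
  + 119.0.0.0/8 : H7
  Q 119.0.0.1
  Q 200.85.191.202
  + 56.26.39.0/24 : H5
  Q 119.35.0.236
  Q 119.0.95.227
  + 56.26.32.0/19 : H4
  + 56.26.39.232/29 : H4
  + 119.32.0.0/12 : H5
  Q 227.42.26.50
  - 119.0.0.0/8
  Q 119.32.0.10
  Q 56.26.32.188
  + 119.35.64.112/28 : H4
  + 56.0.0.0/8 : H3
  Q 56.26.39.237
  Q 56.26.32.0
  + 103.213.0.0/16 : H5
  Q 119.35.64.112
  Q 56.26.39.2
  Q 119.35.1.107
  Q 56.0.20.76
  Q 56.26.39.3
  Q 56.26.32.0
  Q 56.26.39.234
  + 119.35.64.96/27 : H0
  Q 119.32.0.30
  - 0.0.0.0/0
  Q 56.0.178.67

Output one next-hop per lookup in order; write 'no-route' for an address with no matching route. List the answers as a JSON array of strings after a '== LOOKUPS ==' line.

Apply in order:
  add 119.35.64.117/32 -> H4 at depth 32
  del 119.35.64.117/32 (clear depth 32)
  add 119.35.0.0/16 -> H1 at depth 16
  add 0.0.0.0/0 -> H1 at depth 0
  add 119.0.0.0/8 -> H7 at depth 8
  lookup 119.0.0.1: bits 0111011100 walk d0:H1→d1:-→d2:-→d3:-→d4:-→d5:-→d6:-→d7:-→d8:H7→d9:-→d10:- -> H7
  lookup 200.85.191.202: bits ε walk d0:H1 -> H1
  add 56.26.39.0/24 -> H5 at depth 24
  lookup 119.35.0.236: bits 01110111001000110 walk d0:H1→d1:-→d2:-→d3:-→d4:-→d5:-→d6:-→d7:-→d8:H7→d9:-→d10:-→d11:-→d12:-→d13:-→d14:-→d15:-→d16:H1→d17:- -> H1
  lookup 119.0.95.227: bits 0111011100 walk d0:H1→d1:-→d2:-→d3:-→d4:-→d5:-→d6:-→d7:-→d8:H7→d9:-→d10:- -> H7
  add 56.26.32.0/19 -> H4 at depth 19
  add 56.26.39.232/29 -> H4 at depth 29
  add 119.32.0.0/12 -> H5 at depth 12
  lookup 227.42.26.50: bits ε walk d0:H1 -> H1
  del 119.0.0.0/8 (clear depth 8)
  lookup 119.32.0.10: bits 01110111001000 walk d0:H1→d1:-→d2:-→d3:-→d4:-→d5:-→d6:-→d7:-→d8:-→d9:-→d10:-→d11:-→d12:H5→d13:-→d14:- -> H5
  lookup 56.26.32.188: bits 001110000001101000100 walk d0:H1→d1:-→d2:-→d3:-→d4:-→d5:-→d6:-→d7:-→d8:-→d9:-→d10:-→d11:-→d12:-→d13:-→d14:-→d15:-→d16:-→d17:-→d18:-→d19:H4→d20:-→d21:- -> H4
  add 119.35.64.112/28 -> H4 at depth 28
  add 56.0.0.0/8 -> H3 at depth 8
  lookup 56.26.39.237: bits 00111000000110100010011111101 walk d0:H1→d1:-→d2:-→d3:-→d4:-→d5:-→d6:-→d7:-→d8:H3→d9:-→d10:-→d11:-→d12:-→d13:-→d14:-→d15:-→d16:-→d17:-→d18:-→d19:H4→d20:-→d21:-→d22:-→d23:-→d24:H5→d25:-→d26:-→d27:-→d28:-→d29:H4 -> H4
  lookup 56.26.32.0: bits 001110000001101000100 walk d0:H1→d1:-→d2:-→d3:-→d4:-→d5:-→d6:-→d7:-→d8:H3→d9:-→d10:-→d11:-→d12:-→d13:-→d14:-→d15:-→d16:-→d17:-→d18:-→d19:H4→d20:-→d21:- -> H4
  add 103.213.0.0/16 -> H5 at depth 16
  lookup 119.35.64.112: bits 01110111001000110100000001110 walk d0:H1→d1:-→d2:-→d3:-→d4:-→d5:-→d6:-→d7:-→d8:-→d9:-→d10:-→d11:-→d12:H5→d13:-→d14:-→d15:-→d16:H1→d17:-→d18:-→d19:-→d20:-→d21:-→d22:-→d23:-→d24:-→d25:-→d26:-→d27:-→d28:H4→d29:- -> H4
  lookup 56.26.39.2: bits 001110000001101000100111 walk d0:H1→d1:-→d2:-→d3:-→d4:-→d5:-→d6:-→d7:-→d8:H3→d9:-→d10:-→d11:-→d12:-→d13:-→d14:-→d15:-→d16:-→d17:-→d18:-→d19:H4→d20:-→d21:-→d22:-→d23:-→d24:H5 -> H5
  lookup 119.35.1.107: bits 01110111001000110 walk d0:H1→d1:-→d2:-→d3:-→d4:-→d5:-→d6:-→d7:-→d8:-→d9:-→d10:-→d11:-→d12:H5→d13:-→d14:-→d15:-→d16:H1→d17:- -> H1
  lookup 56.0.20.76: bits 00111000000 walk d0:H1→d1:-→d2:-→d3:-→d4:-→d5:-→d6:-→d7:-→d8:H3→d9:-→d10:-→d11:- -> H3
  lookup 56.26.39.3: bits 001110000001101000100111 walk d0:H1→d1:-→d2:-→d3:-→d4:-→d5:-→d6:-→d7:-→d8:H3→d9:-→d10:-→d11:-→d12:-→d13:-→d14:-→d15:-→d16:-→d17:-→d18:-→d19:H4→d20:-→d21:-→d22:-→d23:-→d24:H5 -> H5
  lookup 56.26.32.0: bits 001110000001101000100 walk d0:H1→d1:-→d2:-→d3:-→d4:-→d5:-→d6:-→d7:-→d8:H3→d9:-→d10:-→d11:-→d12:-→d13:-→d14:-→d15:-→d16:-→d17:-→d18:-→d19:H4→d20:-→d21:- -> H4
  lookup 56.26.39.234: bits 00111000000110100010011111101 walk d0:H1→d1:-→d2:-→d3:-→d4:-→d5:-→d6:-→d7:-→d8:H3→d9:-→d10:-→d11:-→d12:-→d13:-→d14:-→d15:-→d16:-→d17:-→d18:-→d19:H4→d20:-→d21:-→d22:-→d23:-→d24:H5→d25:-→d26:-→d27:-→d28:-→d29:H4 -> H4
  add 119.35.64.96/27 -> H0 at depth 27
  lookup 119.32.0.30: bits 01110111001000 walk d0:H1→d1:-→d2:-→d3:-→d4:-→d5:-→d6:-→d7:-→d8:-→d9:-→d10:-→d11:-→d12:H5→d13:-→d14:- -> H5
  del 0.0.0.0/0 (clear depth 0)
  lookup 56.0.178.67: bits 00111000000 walk d0:-→d1:-→d2:-→d3:-→d4:-→d5:-→d6:-→d7:-→d8:H3→d9:-→d10:-→d11:- -> H3

== LOOKUPS ==
["H7","H1","H1","H7","H1","H5","H4","H4","H4","H4","H5","H1","H3","H5","H4","H4","H5","H3"]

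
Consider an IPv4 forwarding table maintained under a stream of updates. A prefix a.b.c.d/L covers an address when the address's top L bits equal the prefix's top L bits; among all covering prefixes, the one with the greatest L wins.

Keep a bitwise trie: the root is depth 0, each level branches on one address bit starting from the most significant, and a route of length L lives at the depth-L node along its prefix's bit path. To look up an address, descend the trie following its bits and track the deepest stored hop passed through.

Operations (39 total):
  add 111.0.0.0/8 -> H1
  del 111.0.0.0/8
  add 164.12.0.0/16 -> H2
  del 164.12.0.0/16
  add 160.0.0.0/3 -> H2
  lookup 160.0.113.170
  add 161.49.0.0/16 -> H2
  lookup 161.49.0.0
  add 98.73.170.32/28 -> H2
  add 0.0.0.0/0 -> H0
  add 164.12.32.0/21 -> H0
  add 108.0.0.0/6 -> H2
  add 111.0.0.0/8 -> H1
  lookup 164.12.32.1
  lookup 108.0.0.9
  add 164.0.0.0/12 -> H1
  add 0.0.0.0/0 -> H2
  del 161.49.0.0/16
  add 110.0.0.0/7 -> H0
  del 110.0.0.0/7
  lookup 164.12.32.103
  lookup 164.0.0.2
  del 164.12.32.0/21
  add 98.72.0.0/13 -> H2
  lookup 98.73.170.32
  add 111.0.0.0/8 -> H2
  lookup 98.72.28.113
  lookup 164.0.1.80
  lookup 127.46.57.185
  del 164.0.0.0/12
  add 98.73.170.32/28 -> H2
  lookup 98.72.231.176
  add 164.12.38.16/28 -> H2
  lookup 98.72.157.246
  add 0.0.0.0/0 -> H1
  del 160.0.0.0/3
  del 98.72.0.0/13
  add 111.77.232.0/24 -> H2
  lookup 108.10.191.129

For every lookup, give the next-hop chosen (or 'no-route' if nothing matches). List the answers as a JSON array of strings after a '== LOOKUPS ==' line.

Process each operation:
  add 111.0.0.0/8 -> H1 at depth 8
  - 111.0.0.0/8 clear@8
  add 164.12.0.0/16 -> H2 at depth 16
  - 164.12.0.0/16 clear@16
  add 160.0.0.0/3 -> H2 at depth 3
  ? 160.0.113.170  path d0:-→d1:-→d2:-→d3:H2→d4:-→d5:-  best=H2
  add 161.49.0.0/16 -> H2 at depth 16
  ? 161.49.0.0  path d0:-→d1:-→d2:-→d3:H2→d4:-→d5:-→d6:-→d7:-→d8:-→d9:-→d10:-→d11:-→d12:-→d13:-→d14:-→d15:-→d16:H2  best=H2
  add 98.73.170.32/28 -> H2 at depth 28
  add 0.0.0.0/0 -> H0 at depth 0
  add 164.12.32.0/21 -> H0 at depth 21
  add 108.0.0.0/6 -> H2 at depth 6
  add 111.0.0.0/8 -> H1 at depth 8
  ? 164.12.32.1  path d0:H0→d1:-→d2:-→d3:H2→d4:-→d5:-→d6:-→d7:-→d8:-→d9:-→d10:-→d11:-→d12:-→d13:-→d14:-→d15:-→d16:-→d17:-→d18:-→d19:-→d20:-→d21:H0  best=H0
  ? 108.0.0.9  path d0:H0→d1:-→d2:-→d3:-→d4:-→d5:-→d6:H2  best=H2
  add 164.0.0.0/12 -> H1 at depth 12
  add 0.0.0.0/0 -> H2 at depth 0
  - 161.49.0.0/16 clear@16
  add 110.0.0.0/7 -> H0 at depth 7
  - 110.0.0.0/7 clear@7
  ? 164.12.32.103  path d0:H2→d1:-→d2:-→d3:H2→d4:-→d5:-→d6:-→d7:-→d8:-→d9:-→d10:-→d11:-→d12:H1→d13:-→d14:-→d15:-→d16:-→d17:-→d18:-→d19:-→d20:-→d21:H0  best=H0
  ? 164.0.0.2  path d0:H2→d1:-→d2:-→d3:H2→d4:-→d5:-→d6:-→d7:-→d8:-→d9:-→d10:-→d11:-→d12:H1  best=H1
  - 164.12.32.0/21 clear@21
  add 98.72.0.0/13 -> H2 at depth 13
  ? 98.73.170.32  path d0:H2→d1:-→d2:-→d3:-→d4:-→d5:-→d6:-→d7:-→d8:-→d9:-→d10:-→d11:-→d12:-→d13:H2→d14:-→d15:-→d16:-→d17:-→d18:-→d19:-→d20:-→d21:-→d22:-→d23:-→d24:-→d25:-→d26:-→d27:-→d28:H2  best=H2
  add 111.0.0.0/8 -> H2 at depth 8
  ? 98.72.28.113  path d0:H2→d1:-→d2:-→d3:-→d4:-→d5:-→d6:-→d7:-→d8:-→d9:-→d10:-→d11:-→d12:-→d13:H2→d14:-→d15:-  best=H2
  ? 164.0.1.80  path d0:H2→d1:-→d2:-→d3:H2→d4:-→d5:-→d6:-→d7:-→d8:-→d9:-→d10:-→d11:-→d12:H1  best=H1
  ? 127.46.57.185  path d0:H2→d1:-→d2:-→d3:-  best=H2
  - 164.0.0.0/12 clear@12
  add 98.73.170.32/28 -> H2 at depth 28
  ? 98.72.231.176  path d0:H2→d1:-→d2:-→d3:-→d4:-→d5:-→d6:-→d7:-→d8:-→d9:-→d10:-→d11:-→d12:-→d13:H2→d14:-→d15:-  best=H2
  add 164.12.38.16/28 -> H2 at depth 28
  ? 98.72.157.246  path d0:H2→d1:-→d2:-→d3:-→d4:-→d5:-→d6:-→d7:-→d8:-→d9:-→d10:-→d11:-→d12:-→d13:H2→d14:-→d15:-  best=H2
  add 0.0.0.0/0 -> H1 at depth 0
  - 160.0.0.0/3 clear@3
  - 98.72.0.0/13 clear@13
  add 111.77.232.0/24 -> H2 at depth 24
  ? 108.10.191.129  path d0:H1→d1:-→d2:-→d3:-→d4:-→d5:-→d6:H2  best=H2

== LOOKUPS ==
["H2","H2","H0","H2","H0","H1","H2","H2","H1","H2","H2","H2","H2"]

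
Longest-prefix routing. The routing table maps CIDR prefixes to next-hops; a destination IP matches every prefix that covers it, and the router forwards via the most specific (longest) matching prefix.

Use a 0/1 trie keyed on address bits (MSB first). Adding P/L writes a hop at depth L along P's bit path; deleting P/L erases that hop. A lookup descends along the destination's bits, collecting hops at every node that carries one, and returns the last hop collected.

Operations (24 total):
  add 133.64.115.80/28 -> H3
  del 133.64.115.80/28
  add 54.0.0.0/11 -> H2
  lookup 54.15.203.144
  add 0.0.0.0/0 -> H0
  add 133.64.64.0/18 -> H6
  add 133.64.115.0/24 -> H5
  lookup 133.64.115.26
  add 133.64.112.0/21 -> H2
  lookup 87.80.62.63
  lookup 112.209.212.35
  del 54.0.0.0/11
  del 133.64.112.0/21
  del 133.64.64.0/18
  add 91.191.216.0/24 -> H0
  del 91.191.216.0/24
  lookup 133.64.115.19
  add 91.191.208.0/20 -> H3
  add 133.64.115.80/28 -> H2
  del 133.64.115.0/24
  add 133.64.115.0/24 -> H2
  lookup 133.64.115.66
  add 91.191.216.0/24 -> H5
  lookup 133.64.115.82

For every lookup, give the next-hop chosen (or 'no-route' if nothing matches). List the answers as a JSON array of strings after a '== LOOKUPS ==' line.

Trace:
  add 133.64.115.80/28 -> H3 at depth 28
  del 133.64.115.80/28 (clear depth 28)
  add 54.0.0.0/11 -> H2 at depth 11
  lookup 54.15.203.144: bits 00110110000 walk d0:-→d1:-→d2:-→d3:-→d4:-→d5:-→d6:-→d7:-→d8:-→d9:-→d10:-→d11:H2 -> H2
  add 0.0.0.0/0 -> H0 at depth 0
  add 133.64.64.0/18 -> H6 at depth 18
  add 133.64.115.0/24 -> H5 at depth 24
  lookup 133.64.115.26: bits 1000010101000000011100110 walk d0:H0→d1:-→d2:-→d3:-→d4:-→d5:-→d6:-→d7:-→d8:-→d9:-→d10:-→d11:-→d12:-→d13:-→d14:-→d15:-→d16:-→d17:-→d18:H6→d19:-→d20:-→d21:-→d22:-→d23:-→d24:H5→d25:- -> H5
  add 133.64.112.0/21 -> H2 at depth 21
  lookup 87.80.62.63: bits 0 walk d0:H0→d1:- -> H0
  lookup 112.209.212.35: bits 0 walk d0:H0→d1:- -> H0
  del 54.0.0.0/11 (clear depth 11)
  del 133.64.112.0/21 (clear depth 21)
  del 133.64.64.0/18 (clear depth 18)
  add 91.191.216.0/24 -> H0 at depth 24
  del 91.191.216.0/24 (clear depth 24)
  lookup 133.64.115.19: bits 1000010101000000011100110 walk d0:H0→d1:-→d2:-→d3:-→d4:-→d5:-→d6:-→d7:-→d8:-→d9:-→d10:-→d11:-→d12:-→d13:-→d14:-→d15:-→d16:-→d17:-→d18:-→d19:-→d20:-→d21:-→d22:-→d23:-→d24:H5→d25:- -> H5
  add 91.191.208.0/20 -> H3 at depth 20
  add 133.64.115.80/28 -> H2 at depth 28
  del 133.64.115.0/24 (clear depth 24)
  add 133.64.115.0/24 -> H2 at depth 24
  lookup 133.64.115.66: bits 100001010100000001110011010 walk d0:H0→d1:-→d2:-→d3:-→d4:-→d5:-→d6:-→d7:-→d8:-→d9:-→d10:-→d11:-→d12:-→d13:-→d14:-→d15:-→d16:-→d17:-→d18:-→d19:-→d20:-→d21:-→d22:-→d23:-→d24:H2→d25:-→d26:-→d27:- -> H2
  add 91.191.216.0/24 -> H5 at depth 24
  lookup 133.64.115.82: bits 1000010101000000011100110101 walk d0:H0→d1:-→d2:-→d3:-→d4:-→d5:-→d6:-→d7:-→d8:-→d9:-→d10:-→d11:-→d12:-→d13:-→d14:-→d15:-→d16:-→d17:-→d18:-→d19:-→d20:-→d21:-→d22:-→d23:-→d24:H2→d25:-→d26:-→d27:-→d28:H2 -> H2

== LOOKUPS ==
["H2","H5","H0","H0","H5","H2","H2"]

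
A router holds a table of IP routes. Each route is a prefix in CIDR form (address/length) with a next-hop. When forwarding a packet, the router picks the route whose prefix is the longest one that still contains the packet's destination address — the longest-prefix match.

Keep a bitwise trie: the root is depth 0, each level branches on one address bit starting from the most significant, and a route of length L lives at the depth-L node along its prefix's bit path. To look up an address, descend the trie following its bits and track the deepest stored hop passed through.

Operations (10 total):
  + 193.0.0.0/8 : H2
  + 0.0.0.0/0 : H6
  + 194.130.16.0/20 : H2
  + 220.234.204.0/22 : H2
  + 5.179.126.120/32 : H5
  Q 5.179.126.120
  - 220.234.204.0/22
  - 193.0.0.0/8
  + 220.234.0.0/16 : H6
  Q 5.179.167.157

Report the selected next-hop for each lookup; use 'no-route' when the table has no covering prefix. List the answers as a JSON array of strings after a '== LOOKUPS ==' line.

Process each operation:
  add 193.0.0.0/8 -> H2 at depth 8
  add 0.0.0.0/0 -> H6 at depth 0
  add 194.130.16.0/20 -> H2 at depth 20
  add 220.234.204.0/22 -> H2 at depth 22
  add 5.179.126.120/32 -> H5 at depth 32
  Q 5.179.126.120: descend 00000101101100110111111001111000 ; hops seen [H6,H5] ; pick H5
  del 220.234.204.0/22 (clear depth 22)
  del 193.0.0.0/8 (clear depth 8)
  add 220.234.0.0/16 -> H6 at depth 16
  Q 5.179.167.157: descend 0000010110110011 ; hops seen [H6] ; pick H6

== LOOKUPS ==
["H5","H6"]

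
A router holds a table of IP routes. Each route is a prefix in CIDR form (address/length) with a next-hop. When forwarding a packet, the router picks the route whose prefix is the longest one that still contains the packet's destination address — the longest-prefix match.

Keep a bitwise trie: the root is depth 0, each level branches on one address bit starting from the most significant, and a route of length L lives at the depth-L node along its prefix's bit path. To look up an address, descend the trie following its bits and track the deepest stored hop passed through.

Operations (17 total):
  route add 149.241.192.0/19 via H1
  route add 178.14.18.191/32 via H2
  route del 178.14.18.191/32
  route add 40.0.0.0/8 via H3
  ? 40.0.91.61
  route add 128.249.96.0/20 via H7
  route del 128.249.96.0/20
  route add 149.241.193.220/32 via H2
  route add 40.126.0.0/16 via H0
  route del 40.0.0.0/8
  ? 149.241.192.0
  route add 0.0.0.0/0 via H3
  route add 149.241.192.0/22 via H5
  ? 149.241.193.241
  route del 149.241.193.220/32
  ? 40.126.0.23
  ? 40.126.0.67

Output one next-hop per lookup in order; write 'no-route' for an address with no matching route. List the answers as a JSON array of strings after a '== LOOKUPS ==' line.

Trace:
  add 149.241.192.0/19 -> H1 at depth 19
  add 178.14.18.191/32 -> H2 at depth 32
  del 178.14.18.191/32 (clear depth 32)
  add 40.0.0.0/8 -> H3 at depth 8
  lookup 40.0.91.61: bits 00101000 walk d0:-→d1:-→d2:-→d3:-→d4:-→d5:-→d6:-→d7:-→d8:H3 -> H3
  add 128.249.96.0/20 -> H7 at depth 20
  del 128.249.96.0/20 (clear depth 20)
  add 149.241.193.220/32 -> H2 at depth 32
  add 40.126.0.0/16 -> H0 at depth 16
  del 40.0.0.0/8 (clear depth 8)
  lookup 149.241.192.0: bits 10010101111100011100000 walk d0:-→d1:-→d2:-→d3:-→d4:-→d5:-→d6:-→d7:-→d8:-→d9:-→d10:-→d11:-→d12:-→d13:-→d14:-→d15:-→d16:-→d17:-→d18:-→d19:H1→d20:-→d21:-→d22:-→d23:- -> H1
  add 0.0.0.0/0 -> H3 at depth 0
  add 149.241.192.0/22 -> H5 at depth 22
  lookup 149.241.193.241: bits 10010101111100011100000111 walk d0:H3→d1:-→d2:-→d3:-→d4:-→d5:-→d6:-→d7:-→d8:-→d9:-→d10:-→d11:-→d12:-→d13:-→d14:-→d15:-→d16:-→d17:-→d18:-→d19:H1→d20:-→d21:-→d22:H5→d23:-→d24:-→d25:-→d26:- -> H5
  del 149.241.193.220/32 (clear depth 32)
  lookup 40.126.0.23: bits 0010100001111110 walk d0:H3→d1:-→d2:-→d3:-→d4:-→d5:-→d6:-→d7:-→d8:-→d9:-→d10:-→d11:-→d12:-→d13:-→d14:-→d15:-→d16:H0 -> H0
  lookup 40.126.0.67: bits 0010100001111110 walk d0:H3→d1:-→d2:-→d3:-→d4:-→d5:-→d6:-→d7:-→d8:-→d9:-→d10:-→d11:-→d12:-→d13:-→d14:-→d15:-→d16:H0 -> H0

== LOOKUPS ==
["H3","H1","H5","H0","H0"]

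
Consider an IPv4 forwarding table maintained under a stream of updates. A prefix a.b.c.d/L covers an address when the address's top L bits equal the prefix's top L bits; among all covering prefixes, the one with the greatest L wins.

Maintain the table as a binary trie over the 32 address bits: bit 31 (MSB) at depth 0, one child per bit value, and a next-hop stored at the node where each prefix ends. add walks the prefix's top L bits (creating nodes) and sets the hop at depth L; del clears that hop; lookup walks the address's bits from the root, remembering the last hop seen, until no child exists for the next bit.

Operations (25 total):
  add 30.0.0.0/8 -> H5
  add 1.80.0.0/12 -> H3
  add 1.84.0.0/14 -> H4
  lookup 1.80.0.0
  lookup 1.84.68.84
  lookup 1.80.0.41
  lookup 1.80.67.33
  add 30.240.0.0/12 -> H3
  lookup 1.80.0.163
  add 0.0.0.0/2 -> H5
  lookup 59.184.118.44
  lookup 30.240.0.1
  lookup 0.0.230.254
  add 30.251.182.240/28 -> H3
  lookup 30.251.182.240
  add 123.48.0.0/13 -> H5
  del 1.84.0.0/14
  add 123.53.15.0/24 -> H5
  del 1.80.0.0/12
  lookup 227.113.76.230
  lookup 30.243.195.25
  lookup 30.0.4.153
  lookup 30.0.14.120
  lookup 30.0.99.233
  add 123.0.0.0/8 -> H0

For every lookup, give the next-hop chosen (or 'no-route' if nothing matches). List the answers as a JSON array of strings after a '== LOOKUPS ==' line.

Apply in order:
  add 30.0.0.0/8 -> H5 at depth 8
  add 1.80.0.0/12 -> H3 at depth 12
  add 1.84.0.0/14 -> H4 at depth 14
  lookup 1.80.0.0: bits 0000000101010 walk d0:-→d1:-→d2:-→d3:-→d4:-→d5:-→d6:-→d7:-→d8:-→d9:-→d10:-→d11:-→d12:H3→d13:- -> H3
  lookup 1.84.68.84: bits 00000001010101 walk d0:-→d1:-→d2:-→d3:-→d4:-→d5:-→d6:-→d7:-→d8:-→d9:-→d10:-→d11:-→d12:H3→d13:-→d14:H4 -> H4
  lookup 1.80.0.41: bits 0000000101010 walk d0:-→d1:-→d2:-→d3:-→d4:-→d5:-→d6:-→d7:-→d8:-→d9:-→d10:-→d11:-→d12:H3→d13:- -> H3
  lookup 1.80.67.33: bits 0000000101010 walk d0:-→d1:-→d2:-→d3:-→d4:-→d5:-→d6:-→d7:-→d8:-→d9:-→d10:-→d11:-→d12:H3→d13:- -> H3
  add 30.240.0.0/12 -> H3 at depth 12
  lookup 1.80.0.163: bits 0000000101010 walk d0:-→d1:-→d2:-→d3:-→d4:-→d5:-→d6:-→d7:-→d8:-→d9:-→d10:-→d11:-→d12:H3→d13:- -> H3
  add 0.0.0.0/2 -> H5 at depth 2
  lookup 59.184.118.44: bits 00 walk d0:-→d1:-→d2:H5 -> H5
  lookup 30.240.0.1: bits 000111101111 walk d0:-→d1:-→d2:H5→d3:-→d4:-→d5:-→d6:-→d7:-→d8:H5→d9:-→d10:-→d11:-→d12:H3 -> H3
  lookup 0.0.230.254: bits 0000000 walk d0:-→d1:-→d2:H5→d3:-→d4:-→d5:-→d6:-→d7:- -> H5
  add 30.251.182.240/28 -> H3 at depth 28
  lookup 30.251.182.240: bits 0001111011111011101101101111 walk d0:-→d1:-→d2:H5→d3:-→d4:-→d5:-→d6:-→d7:-→d8:H5→d9:-→d10:-→d11:-→d12:H3→d13:-→d14:-→d15:-→d16:-→d17:-→d18:-→d19:-→d20:-→d21:-→d22:-→d23:-→d24:-→d25:-→d26:-→d27:-→d28:H3 -> H3
  add 123.48.0.0/13 -> H5 at depth 13
  del 1.84.0.0/14 (clear depth 14)
  add 123.53.15.0/24 -> H5 at depth 24
  del 1.80.0.0/12 (clear depth 12)
  lookup 227.113.76.230: bits ε walk d0:- -> no-route
  lookup 30.243.195.25: bits 000111101111 walk d0:-→d1:-→d2:H5→d3:-→d4:-→d5:-→d6:-→d7:-→d8:H5→d9:-→d10:-→d11:-→d12:H3 -> H3
  lookup 30.0.4.153: bits 00011110 walk d0:-→d1:-→d2:H5→d3:-→d4:-→d5:-→d6:-→d7:-→d8:H5 -> H5
  lookup 30.0.14.120: bits 00011110 walk d0:-→d1:-→d2:H5→d3:-→d4:-→d5:-→d6:-→d7:-→d8:H5 -> H5
  lookup 30.0.99.233: bits 00011110 walk d0:-→d1:-→d2:H5→d3:-→d4:-→d5:-→d6:-→d7:-→d8:H5 -> H5
  add 123.0.0.0/8 -> H0 at depth 8

== LOOKUPS ==
["H3","H4","H3","H3","H3","H5","H3","H5","H3","no-route","H3","H5","H5","H5"]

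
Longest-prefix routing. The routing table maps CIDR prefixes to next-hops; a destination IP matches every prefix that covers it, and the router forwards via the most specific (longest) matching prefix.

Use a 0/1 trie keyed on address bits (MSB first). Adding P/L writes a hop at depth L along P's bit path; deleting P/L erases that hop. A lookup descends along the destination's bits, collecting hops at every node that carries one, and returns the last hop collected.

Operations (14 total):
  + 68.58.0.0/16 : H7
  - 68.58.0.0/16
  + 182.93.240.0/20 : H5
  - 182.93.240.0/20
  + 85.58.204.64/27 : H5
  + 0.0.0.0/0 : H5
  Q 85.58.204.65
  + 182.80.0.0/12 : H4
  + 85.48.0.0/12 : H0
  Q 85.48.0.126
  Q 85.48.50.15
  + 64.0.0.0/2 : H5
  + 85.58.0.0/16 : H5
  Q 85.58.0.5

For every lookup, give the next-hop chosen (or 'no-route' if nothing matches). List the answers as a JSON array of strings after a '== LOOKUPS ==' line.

Process each operation:
  add 68.58.0.0/16 -> H7 at depth 16
  del 68.58.0.0/16 (clear depth 16)
  add 182.93.240.0/20 -> H5 at depth 20
  del 182.93.240.0/20 (clear depth 20)
  add 85.58.204.64/27 -> H5 at depth 27
  add 0.0.0.0/0 -> H5 at depth 0
  ? 85.58.204.65  path d0:H5→d1:-→d2:-→d3:-→d4:-→d5:-→d6:-→d7:-→d8:-→d9:-→d10:-→d11:-→d12:-→d13:-→d14:-→d15:-→d16:-→d17:-→d18:-→d19:-→d20:-→d21:-→d22:-→d23:-→d24:-→d25:-→d26:-→d27:H5  best=H5
  add 182.80.0.0/12 -> H4 at depth 12
  add 85.48.0.0/12 -> H0 at depth 12
  ? 85.48.0.126  path d0:H5→d1:-→d2:-→d3:-→d4:-→d5:-→d6:-→d7:-→d8:-→d9:-→d10:-→d11:-→d12:H0  best=H0
  ? 85.48.50.15  path d0:H5→d1:-→d2:-→d3:-→d4:-→d5:-→d6:-→d7:-→d8:-→d9:-→d10:-→d11:-→d12:H0  best=H0
  add 64.0.0.0/2 -> H5 at depth 2
  add 85.58.0.0/16 -> H5 at depth 16
  ? 85.58.0.5  path d0:H5→d1:-→d2:H5→d3:-→d4:-→d5:-→d6:-→d7:-→d8:-→d9:-→d10:-→d11:-→d12:H0→d13:-→d14:-→d15:-→d16:H5  best=H5

== LOOKUPS ==
["H5","H0","H0","H5"]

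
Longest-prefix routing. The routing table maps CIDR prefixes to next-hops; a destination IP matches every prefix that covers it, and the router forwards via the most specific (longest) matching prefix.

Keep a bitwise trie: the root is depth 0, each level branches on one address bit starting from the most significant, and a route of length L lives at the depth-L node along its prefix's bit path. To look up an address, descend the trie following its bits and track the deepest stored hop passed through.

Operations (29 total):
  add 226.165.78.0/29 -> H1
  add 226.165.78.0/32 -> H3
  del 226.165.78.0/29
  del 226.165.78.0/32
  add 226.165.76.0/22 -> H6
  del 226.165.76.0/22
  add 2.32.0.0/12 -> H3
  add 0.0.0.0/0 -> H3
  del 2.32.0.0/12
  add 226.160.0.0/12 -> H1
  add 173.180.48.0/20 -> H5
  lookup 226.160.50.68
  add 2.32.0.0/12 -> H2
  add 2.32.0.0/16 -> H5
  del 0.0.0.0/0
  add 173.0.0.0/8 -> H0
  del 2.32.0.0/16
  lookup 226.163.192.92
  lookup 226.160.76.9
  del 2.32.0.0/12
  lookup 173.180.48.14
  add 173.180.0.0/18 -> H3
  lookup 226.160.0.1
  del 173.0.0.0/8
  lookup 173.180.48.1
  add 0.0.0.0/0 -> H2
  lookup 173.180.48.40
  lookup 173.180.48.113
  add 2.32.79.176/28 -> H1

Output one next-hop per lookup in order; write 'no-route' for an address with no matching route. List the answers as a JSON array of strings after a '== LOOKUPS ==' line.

Apply in order:
  add 226.165.78.0/29 -> H1 at depth 29
  add 226.165.78.0/32 -> H3 at depth 32
  del 226.165.78.0/29 (clear depth 29)
  del 226.165.78.0/32 (clear depth 32)
  add 226.165.76.0/22 -> H6 at depth 22
  del 226.165.76.0/22 (clear depth 22)
  add 2.32.0.0/12 -> H3 at depth 12
  add 0.0.0.0/0 -> H3 at depth 0
  del 2.32.0.0/12 (clear depth 12)
  add 226.160.0.0/12 -> H1 at depth 12
  add 173.180.48.0/20 -> H5 at depth 20
  lookup 226.160.50.68: bits 1110001010100 walk d0:H3→d1:-→d2:-→d3:-→d4:-→d5:-→d6:-→d7:-→d8:-→d9:-→d10:-→d11:-→d12:H1→d13:- -> H1
  add 2.32.0.0/12 -> H2 at depth 12
  add 2.32.0.0/16 -> H5 at depth 16
  del 0.0.0.0/0 (clear depth 0)
  add 173.0.0.0/8 -> H0 at depth 8
  del 2.32.0.0/16 (clear depth 16)
  lookup 226.163.192.92: bits 1110001010100 walk d0:-→d1:-→d2:-→d3:-→d4:-→d5:-→d6:-→d7:-→d8:-→d9:-→d10:-→d11:-→d12:H1→d13:- -> H1
  lookup 226.160.76.9: bits 1110001010100 walk d0:-→d1:-→d2:-→d3:-→d4:-→d5:-→d6:-→d7:-→d8:-→d9:-→d10:-→d11:-→d12:H1→d13:- -> H1
  del 2.32.0.0/12 (clear depth 12)
  lookup 173.180.48.14: bits 10101101101101000011 walk d0:-→d1:-→d2:-→d3:-→d4:-→d5:-→d6:-→d7:-→d8:H0→d9:-→d10:-→d11:-→d12:-→d13:-→d14:-→d15:-→d16:-→d17:-→d18:-→d19:-→d20:H5 -> H5
  add 173.180.0.0/18 -> H3 at depth 18
  lookup 226.160.0.1: bits 1110001010100 walk d0:-→d1:-→d2:-→d3:-→d4:-→d5:-→d6:-→d7:-→d8:-→d9:-→d10:-→d11:-→d12:H1→d13:- -> H1
  del 173.0.0.0/8 (clear depth 8)
  lookup 173.180.48.1: bits 10101101101101000011 walk d0:-→d1:-→d2:-→d3:-→d4:-→d5:-→d6:-→d7:-→d8:-→d9:-→d10:-→d11:-→d12:-→d13:-→d14:-→d15:-→d16:-→d17:-→d18:H3→d19:-→d20:H5 -> H5
  add 0.0.0.0/0 -> H2 at depth 0
  lookup 173.180.48.40: bits 10101101101101000011 walk d0:H2→d1:-→d2:-→d3:-→d4:-→d5:-→d6:-→d7:-→d8:-→d9:-→d10:-→d11:-→d12:-→d13:-→d14:-→d15:-→d16:-→d17:-→d18:H3→d19:-→d20:H5 -> H5
  lookup 173.180.48.113: bits 10101101101101000011 walk d0:H2→d1:-→d2:-→d3:-→d4:-→d5:-→d6:-→d7:-→d8:-→d9:-→d10:-→d11:-→d12:-→d13:-→d14:-→d15:-→d16:-→d17:-→d18:H3→d19:-→d20:H5 -> H5
  add 2.32.79.176/28 -> H1 at depth 28

== LOOKUPS ==
["H1","H1","H1","H5","H1","H5","H5","H5"]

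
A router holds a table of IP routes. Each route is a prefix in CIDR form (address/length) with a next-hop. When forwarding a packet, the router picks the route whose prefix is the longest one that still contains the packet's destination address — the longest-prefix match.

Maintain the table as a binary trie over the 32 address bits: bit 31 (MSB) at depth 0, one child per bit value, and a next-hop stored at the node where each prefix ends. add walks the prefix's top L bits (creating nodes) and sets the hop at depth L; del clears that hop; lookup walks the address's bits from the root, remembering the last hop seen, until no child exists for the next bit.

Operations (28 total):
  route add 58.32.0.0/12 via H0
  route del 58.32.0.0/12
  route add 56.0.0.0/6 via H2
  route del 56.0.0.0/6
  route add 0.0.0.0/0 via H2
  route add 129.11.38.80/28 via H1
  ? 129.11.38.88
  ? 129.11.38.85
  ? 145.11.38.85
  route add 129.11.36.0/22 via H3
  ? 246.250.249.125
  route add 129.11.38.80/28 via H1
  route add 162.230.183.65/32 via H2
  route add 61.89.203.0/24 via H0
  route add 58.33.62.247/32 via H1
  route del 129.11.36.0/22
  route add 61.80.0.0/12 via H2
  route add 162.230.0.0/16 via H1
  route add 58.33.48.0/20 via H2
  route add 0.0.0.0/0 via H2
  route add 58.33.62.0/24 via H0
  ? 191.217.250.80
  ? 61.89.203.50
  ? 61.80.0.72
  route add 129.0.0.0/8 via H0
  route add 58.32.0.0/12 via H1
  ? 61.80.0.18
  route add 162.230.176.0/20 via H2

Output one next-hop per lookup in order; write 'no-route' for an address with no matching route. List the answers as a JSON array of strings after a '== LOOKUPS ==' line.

Trace:
  add 58.32.0.0/12 -> H0 at depth 12
  del 58.32.0.0/12 (clear depth 12)
  add 56.0.0.0/6 -> H2 at depth 6
  del 56.0.0.0/6 (clear depth 6)
  add 0.0.0.0/0 -> H2 at depth 0
  add 129.11.38.80/28 -> H1 at depth 28
  lookup 129.11.38.88: bits 1000000100001011001001100101 walk d0:H2→d1:-→d2:-→d3:-→d4:-→d5:-→d6:-→d7:-→d8:-→d9:-→d10:-→d11:-→d12:-→d13:-→d14:-→d15:-→d16:-→d17:-→d18:-→d19:-→d20:-→d21:-→d22:-→d23:-→d24:-→d25:-→d26:-→d27:-→d28:H1 -> H1
  lookup 129.11.38.85: bits 1000000100001011001001100101 walk d0:H2→d1:-→d2:-→d3:-→d4:-→d5:-→d6:-→d7:-→d8:-→d9:-→d10:-→d11:-→d12:-→d13:-→d14:-→d15:-→d16:-→d17:-→d18:-→d19:-→d20:-→d21:-→d22:-→d23:-→d24:-→d25:-→d26:-→d27:-→d28:H1 -> H1
  lookup 145.11.38.85: bits 100 walk d0:H2→d1:-→d2:-→d3:- -> H2
  add 129.11.36.0/22 -> H3 at depth 22
  lookup 246.250.249.125: bits 1 walk d0:H2→d1:- -> H2
  add 129.11.38.80/28 -> H1 at depth 28
  add 162.230.183.65/32 -> H2 at depth 32
  add 61.89.203.0/24 -> H0 at depth 24
  add 58.33.62.247/32 -> H1 at depth 32
  del 129.11.36.0/22 (clear depth 22)
  add 61.80.0.0/12 -> H2 at depth 12
  add 162.230.0.0/16 -> H1 at depth 16
  add 58.33.48.0/20 -> H2 at depth 20
  add 0.0.0.0/0 -> H2 at depth 0
  add 58.33.62.0/24 -> H0 at depth 24
  lookup 191.217.250.80: bits 101 walk d0:H2→d1:-→d2:-→d3:- -> H2
  lookup 61.89.203.50: bits 001111010101100111001011 walk d0:H2→d1:-→d2:-→d3:-→d4:-→d5:-→d6:-→d7:-→d8:-→d9:-→d10:-→d11:-→d12:H2→d13:-→d14:-→d15:-→d16:-→d17:-→d18:-→d19:-→d20:-→d21:-→d22:-→d23:-→d24:H0 -> H0
  lookup 61.80.0.72: bits 001111010101 walk d0:H2→d1:-→d2:-→d3:-→d4:-→d5:-→d6:-→d7:-→d8:-→d9:-→d10:-→d11:-→d12:H2 -> H2
  add 129.0.0.0/8 -> H0 at depth 8
  add 58.32.0.0/12 -> H1 at depth 12
  lookup 61.80.0.18: bits 001111010101 walk d0:H2→d1:-→d2:-→d3:-→d4:-→d5:-→d6:-→d7:-→d8:-→d9:-→d10:-→d11:-→d12:H2 -> H2
  add 162.230.176.0/20 -> H2 at depth 20

== LOOKUPS ==
["H1","H1","H2","H2","H2","H0","H2","H2"]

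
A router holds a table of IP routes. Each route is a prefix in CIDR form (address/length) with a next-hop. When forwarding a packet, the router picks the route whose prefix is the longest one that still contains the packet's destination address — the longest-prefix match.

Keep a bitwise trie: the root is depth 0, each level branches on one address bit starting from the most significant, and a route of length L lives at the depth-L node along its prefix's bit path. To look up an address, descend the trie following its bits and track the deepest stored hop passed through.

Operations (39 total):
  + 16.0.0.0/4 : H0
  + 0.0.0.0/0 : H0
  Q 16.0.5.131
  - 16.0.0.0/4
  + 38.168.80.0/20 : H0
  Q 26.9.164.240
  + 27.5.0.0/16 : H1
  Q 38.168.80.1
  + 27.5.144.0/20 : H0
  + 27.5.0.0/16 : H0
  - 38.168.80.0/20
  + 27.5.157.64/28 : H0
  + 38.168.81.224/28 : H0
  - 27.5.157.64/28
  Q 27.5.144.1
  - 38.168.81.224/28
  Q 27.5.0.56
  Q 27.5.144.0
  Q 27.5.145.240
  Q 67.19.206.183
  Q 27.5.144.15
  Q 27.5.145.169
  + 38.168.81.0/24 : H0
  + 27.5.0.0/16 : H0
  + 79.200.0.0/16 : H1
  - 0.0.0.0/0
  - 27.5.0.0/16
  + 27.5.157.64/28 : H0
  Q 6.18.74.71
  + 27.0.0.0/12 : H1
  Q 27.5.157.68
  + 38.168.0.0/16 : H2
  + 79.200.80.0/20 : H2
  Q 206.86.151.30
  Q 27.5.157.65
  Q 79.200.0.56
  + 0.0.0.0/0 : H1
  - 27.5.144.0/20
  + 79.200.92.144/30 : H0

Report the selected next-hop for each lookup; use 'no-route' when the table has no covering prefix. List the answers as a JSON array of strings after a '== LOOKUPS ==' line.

Process each operation:
  add 16.0.0.0/4 -> H0 at depth 4
  add 0.0.0.0/0 -> H0 at depth 0
  lookup 16.0.5.131: bits 0001 walk d0:H0→d1:-→d2:-→d3:-→d4:H0 -> H0
  - 16.0.0.0/4 clear@4
  add 38.168.80.0/20 -> H0 at depth 20
  lookup 26.9.164.240: bits 0001 walk d0:H0→d1:-→d2:-→d3:-→d4:- -> H0
  add 27.5.0.0/16 -> H1 at depth 16
  lookup 38.168.80.1: bits 00100110101010000101 walk d0:H0→d1:-→d2:-→d3:-→d4:-→d5:-→d6:-→d7:-→d8:-→d9:-→d10:-→d11:-→d12:-→d13:-→d14:-→d15:-→d16:-→d17:-→d18:-→d19:-→d20:H0 -> H0
  add 27.5.144.0/20 -> H0 at depth 20
  add 27.5.0.0/16 -> H0 at depth 16
  - 38.168.80.0/20 clear@20
  add 27.5.157.64/28 -> H0 at depth 28
  add 38.168.81.224/28 -> H0 at depth 28
  - 27.5.157.64/28 clear@28
  lookup 27.5.144.1: bits 00011011000001011001 walk d0:H0→d1:-→d2:-→d3:-→d4:-→d5:-→d6:-→d7:-→d8:-→d9:-→d10:-→d11:-→d12:-→d13:-→d14:-→d15:-→d16:H0→d17:-→d18:-→d19:-→d20:H0 -> H0
  - 38.168.81.224/28 clear@28
  lookup 27.5.0.56: bits 0001101100000101 walk d0:H0→d1:-→d2:-→d3:-→d4:-→d5:-→d6:-→d7:-→d8:-→d9:-→d10:-→d11:-→d12:-→d13:-→d14:-→d15:-→d16:H0 -> H0
  lookup 27.5.144.0: bits 00011011000001011001 walk d0:H0→d1:-→d2:-→d3:-→d4:-→d5:-→d6:-→d7:-→d8:-→d9:-→d10:-→d11:-→d12:-→d13:-→d14:-→d15:-→d16:H0→d17:-→d18:-→d19:-→d20:H0 -> H0
  lookup 27.5.145.240: bits 00011011000001011001 walk d0:H0→d1:-→d2:-→d3:-→d4:-→d5:-→d6:-→d7:-→d8:-→d9:-→d10:-→d11:-→d12:-→d13:-→d14:-→d15:-→d16:H0→d17:-→d18:-→d19:-→d20:H0 -> H0
  lookup 67.19.206.183: bits 0 walk d0:H0→d1:- -> H0
  lookup 27.5.144.15: bits 00011011000001011001 walk d0:H0→d1:-→d2:-→d3:-→d4:-→d5:-→d6:-→d7:-→d8:-→d9:-→d10:-→d11:-→d12:-→d13:-→d14:-→d15:-→d16:H0→d17:-→d18:-→d19:-→d20:H0 -> H0
  lookup 27.5.145.169: bits 00011011000001011001 walk d0:H0→d1:-→d2:-→d3:-→d4:-→d5:-→d6:-→d7:-→d8:-→d9:-→d10:-→d11:-→d12:-→d13:-→d14:-→d15:-→d16:H0→d17:-→d18:-→d19:-→d20:H0 -> H0
  add 38.168.81.0/24 -> H0 at depth 24
  add 27.5.0.0/16 -> H0 at depth 16
  add 79.200.0.0/16 -> H1 at depth 16
  - 0.0.0.0/0 clear@0
  - 27.5.0.0/16 clear@16
  add 27.5.157.64/28 -> H0 at depth 28
  lookup 6.18.74.71: bits 000 walk d0:-→d1:-→d2:-→d3:- -> no-route
  add 27.0.0.0/12 -> H1 at depth 12
  lookup 27.5.157.68: bits 0001101100000101100111010100 walk d0:-→d1:-→d2:-→d3:-→d4:-→d5:-→d6:-→d7:-→d8:-→d9:-→d10:-→d11:-→d12:H1→d13:-→d14:-→d15:-→d16:-→d17:-→d18:-→d19:-→d20:H0→d21:-→d22:-→d23:-→d24:-→d25:-→d26:-→d27:-→d28:H0 -> H0
  add 38.168.0.0/16 -> H2 at depth 16
  add 79.200.80.0/20 -> H2 at depth 20
  lookup 206.86.151.30: bits ε walk d0:- -> no-route
  lookup 27.5.157.65: bits 0001101100000101100111010100 walk d0:-→d1:-→d2:-→d3:-→d4:-→d5:-→d6:-→d7:-→d8:-→d9:-→d10:-→d11:-→d12:H1→d13:-→d14:-→d15:-→d16:-→d17:-→d18:-→d19:-→d20:H0→d21:-→d22:-→d23:-→d24:-→d25:-→d26:-→d27:-→d28:H0 -> H0
  lookup 79.200.0.56: bits 01001111110010000 walk d0:-→d1:-→d2:-→d3:-→d4:-→d5:-→d6:-→d7:-→d8:-→d9:-→d10:-→d11:-→d12:-→d13:-→d14:-→d15:-→d16:H1→d17:- -> H1
  add 0.0.0.0/0 -> H1 at depth 0
  - 27.5.144.0/20 clear@20
  add 79.200.92.144/30 -> H0 at depth 30

== LOOKUPS ==
["H0","H0","H0","H0","H0","H0","H0","H0","H0","H0","no-route","H0","no-route","H0","H1"]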